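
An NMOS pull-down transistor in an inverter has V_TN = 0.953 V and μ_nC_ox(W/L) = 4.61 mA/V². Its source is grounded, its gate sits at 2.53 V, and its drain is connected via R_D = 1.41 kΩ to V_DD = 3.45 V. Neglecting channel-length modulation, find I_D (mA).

V_GS = V_G = 2.53 V, so V_ov = 2.53 − 0.953 = 1.58 V.
Assume saturation: I_D = ½ k_n V_ov² = 0.5 × 4.61 × 1.58² = 5.73 mA, giving V_DS = V_DD − I_D R_D = 3.45 − 5.73 × 1.41 = -4.63 V.
But -4.63 V < V_ov = 1.58 V, so the device is actually in triode.
In triode I_D = k_n[V_ov V_DS − ½ V_DS²] and I_D = (V_DD − V_DS)/R_D. Equating: 3.25 V_DS² − 11.25 V_DS + 3.45 = 0, giving V_DS = 0.34 V (the root below V_ov).
I_D = (3.45 − 0.34) / 1.41 = 2.21 mA.

I_D = 2.21 mA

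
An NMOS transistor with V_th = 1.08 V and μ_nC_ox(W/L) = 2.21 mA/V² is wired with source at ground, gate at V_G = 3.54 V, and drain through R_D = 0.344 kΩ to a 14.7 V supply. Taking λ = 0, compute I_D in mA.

I_D = 6.69 mA

V_GS = V_G = 3.54 V, so V_ov = 3.54 − 1.08 = 2.46 V.
Assume saturation: I_D = ½ k_n V_ov² = 0.5 × 2.21 × 2.46² = 6.69 mA, giving V_DS = V_DD − I_D R_D = 14.7 − 6.69 × 0.344 = 12.4 V.
V_DS = 12.4 V ≥ V_ov = 2.46 V, confirming saturation.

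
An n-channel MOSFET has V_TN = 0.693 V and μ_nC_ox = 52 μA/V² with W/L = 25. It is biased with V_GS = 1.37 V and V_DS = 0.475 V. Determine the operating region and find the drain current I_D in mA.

k_n = μ_nC_ox · (W/L) = 1.3 mA/V².
V_ov = V_GS − V_TN = 1.37 − 0.693 = 0.677 V.
Since V_DS = 0.475 V < V_ov = 0.677 V, the device is in the triode region.
I_D = k_n [V_ov · V_DS − ½ V_DS²] = 1.3 × [0.677 × 0.475 − 0.5 × 0.475²] = 0.271 mA.

Triode; I_D = 0.271 mA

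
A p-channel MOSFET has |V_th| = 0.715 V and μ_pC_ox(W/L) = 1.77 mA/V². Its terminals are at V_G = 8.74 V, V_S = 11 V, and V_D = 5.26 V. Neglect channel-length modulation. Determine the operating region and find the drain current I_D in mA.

Saturation; I_D = 2.11 mA

V_SG = V_S − V_G = 11 − 8.74 = 2.26 V; V_SD = V_S − V_D = 11 − 5.26 = 5.74 V.
V_ov = V_SG − |V_th| = 2.26 − 0.715 = 1.54 V.
Since V_SD = 5.74 V ≥ V_ov = 1.54 V, the device is in saturation.
I_D = ½ k_p V_ov² = 0.5 × 1.77 × 1.54² = 2.11 mA.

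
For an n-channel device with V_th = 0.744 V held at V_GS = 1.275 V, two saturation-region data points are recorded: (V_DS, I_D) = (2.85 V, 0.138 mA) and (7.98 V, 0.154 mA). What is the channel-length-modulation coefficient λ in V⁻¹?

With V_GS fixed, I_D ∝ (1 + λ V_DS) in saturation, so I_D2/I_D1 = (1 + λ V_DS2)/(1 + λ V_DS1).
0.154/0.138 = 1.116 = (1 + 7.98 λ)/(1 + 2.85 λ).
Solving: λ (I_D1 V_DS2 − I_D2 V_DS1) = I_D2 − I_D1, so λ = (0.154 − 0.138) / (0.138 × 7.98 − 0.154 × 2.85) = 0.016 / 0.662 = 0.0242 V⁻¹.

λ = 0.0242 V⁻¹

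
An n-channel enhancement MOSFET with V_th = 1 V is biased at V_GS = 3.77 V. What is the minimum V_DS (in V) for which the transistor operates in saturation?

V_DS,sat = 2.77 V

The boundary between triode and saturation is V_DS = V_GS − V_th = V_ov.
V_ov = 3.77 − 1 = 2.77 V.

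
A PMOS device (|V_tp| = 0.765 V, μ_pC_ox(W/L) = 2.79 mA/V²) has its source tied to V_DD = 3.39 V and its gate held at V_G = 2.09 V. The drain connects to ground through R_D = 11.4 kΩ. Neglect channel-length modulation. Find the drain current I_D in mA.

I_D = 0.276 mA

V_SG = V_DD − V_G = 3.39 − 2.09 = 1.3 V, so V_ov = 1.3 − 0.765 = 0.535 V.
Assume saturation: I_D = ½ k_p V_ov² = 0.5 × 2.79 × 0.535² = 0.399 mA, giving V_SD = V_DD − I_D R_D = 3.39 − 0.399 × 11.4 = -1.16 V.
But -1.16 V < V_ov = 0.535 V, so the device is actually in triode.
In triode I_D = k_p[V_ov V_SD − ½ V_SD²] and I_D = (V_DD − V_SD)/R_D. Equating: 15.9 V_SD² − 18.02 V_SD + 3.39 = 0, giving V_SD = 0.238 V (the root below V_ov).
I_D = (3.39 − 0.238) / 11.4 = 0.276 mA.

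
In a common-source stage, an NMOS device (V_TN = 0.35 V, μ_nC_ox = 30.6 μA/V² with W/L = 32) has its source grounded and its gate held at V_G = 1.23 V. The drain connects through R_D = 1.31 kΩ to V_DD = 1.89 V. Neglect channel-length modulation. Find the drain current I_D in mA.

I_D = 0.379 mA

V_GS = V_G = 1.23 V, so V_ov = 1.23 − 0.35 = 0.88 V.
k_n = μ_nC_ox · (W/L) = 0.9792 mA/V².
Assume saturation: I_D = ½ k_n V_ov² = 0.5 × 0.9792 × 0.88² = 0.379 mA, giving V_DS = V_DD − I_D R_D = 1.89 − 0.379 × 1.31 = 1.39 V.
V_DS = 1.39 V ≥ V_ov = 0.88 V, confirming saturation.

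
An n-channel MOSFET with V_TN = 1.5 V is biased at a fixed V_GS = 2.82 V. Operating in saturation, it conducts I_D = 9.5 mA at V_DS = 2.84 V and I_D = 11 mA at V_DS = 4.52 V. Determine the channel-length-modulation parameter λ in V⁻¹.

With V_GS fixed, I_D ∝ (1 + λ V_DS) in saturation, so I_D2/I_D1 = (1 + λ V_DS2)/(1 + λ V_DS1).
11/9.5 = 1.158 = (1 + 4.52 λ)/(1 + 2.84 λ).
Solving: λ (I_D1 V_DS2 − I_D2 V_DS1) = I_D2 − I_D1, so λ = (11 − 9.5) / (9.5 × 4.52 − 11 × 2.84) = 1.5 / 11.7 = 0.128 V⁻¹.

λ = 0.128 V⁻¹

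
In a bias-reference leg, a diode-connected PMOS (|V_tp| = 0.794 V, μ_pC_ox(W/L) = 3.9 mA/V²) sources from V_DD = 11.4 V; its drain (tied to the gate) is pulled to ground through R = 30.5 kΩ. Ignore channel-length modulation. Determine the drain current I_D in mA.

I_D = 0.334 mA

With gate tied to drain, V_SG = V_SD ≥ V_SG − |V_tp|, so the device is in saturation.
KCL at the drain: ½ k_p (V_SG − |V_tp|)² = (V_DD − V_SG)/R.
Let x = V_SG − 0.794. Then 59.5 x² + x − 10.61 = 0, giving x = 0.414 V (positive root), so V_SG = 1.21 V.
I_D = (V_DD − V_SG)/R = (11.4 − 1.21) / 30.5 = 0.334 mA.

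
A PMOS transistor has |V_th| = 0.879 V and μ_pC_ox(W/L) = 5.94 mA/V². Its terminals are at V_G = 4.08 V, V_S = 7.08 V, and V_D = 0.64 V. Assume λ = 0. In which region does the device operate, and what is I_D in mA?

Saturation; I_D = 13.4 mA

V_SG = V_S − V_G = 7.08 − 4.08 = 3 V; V_SD = V_S − V_D = 7.08 − 0.64 = 6.44 V.
V_ov = V_SG − |V_th| = 3 − 0.879 = 2.12 V.
Since V_SD = 6.44 V ≥ V_ov = 2.12 V, the device is in saturation.
I_D = ½ k_p V_ov² = 0.5 × 5.94 × 2.12² = 13.4 mA.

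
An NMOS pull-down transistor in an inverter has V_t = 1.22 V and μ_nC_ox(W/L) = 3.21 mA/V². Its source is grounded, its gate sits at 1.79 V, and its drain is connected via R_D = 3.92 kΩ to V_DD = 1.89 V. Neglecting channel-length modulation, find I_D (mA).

I_D = 0.405 mA

V_GS = V_G = 1.79 V, so V_ov = 1.79 − 1.22 = 0.57 V.
Assume saturation: I_D = ½ k_n V_ov² = 0.5 × 3.21 × 0.57² = 0.521 mA, giving V_DS = V_DD − I_D R_D = 1.89 − 0.521 × 3.92 = -0.154 V.
But -0.154 V < V_ov = 0.57 V, so the device is actually in triode.
In triode I_D = k_n[V_ov V_DS − ½ V_DS²] and I_D = (V_DD − V_DS)/R_D. Equating: 6.29 V_DS² − 8.172 V_DS + 1.89 = 0, giving V_DS = 0.301 V (the root below V_ov).
I_D = (1.89 − 0.301) / 3.92 = 0.405 mA.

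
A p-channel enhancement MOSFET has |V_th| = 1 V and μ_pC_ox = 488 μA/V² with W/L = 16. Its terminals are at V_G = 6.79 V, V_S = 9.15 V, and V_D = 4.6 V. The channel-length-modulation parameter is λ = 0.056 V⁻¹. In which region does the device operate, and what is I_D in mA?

V_SG = V_S − V_G = 9.15 − 6.79 = 2.36 V; V_SD = V_S − V_D = 9.15 − 4.6 = 4.55 V.
k_p = μ_pC_ox · (W/L) = 7.808 mA/V².
V_ov = V_SG − |V_th| = 2.36 − 1 = 1.36 V.
Since V_SD = 4.55 V ≥ V_ov = 1.36 V, the device is in saturation.
I_D = ½ k_p V_ov² (1 + λ V_SD) = 0.5 × 7.808 × 1.36² × (1 + 0.056 × 4.55) = 9.06 mA.

Saturation; I_D = 9.06 mA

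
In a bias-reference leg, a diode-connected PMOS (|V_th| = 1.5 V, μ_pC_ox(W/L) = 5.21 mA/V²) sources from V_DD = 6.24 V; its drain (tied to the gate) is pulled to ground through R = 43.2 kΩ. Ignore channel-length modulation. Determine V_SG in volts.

With gate tied to drain, V_SG = V_SD ≥ V_SG − |V_th|, so the device is in saturation.
KCL at the drain: ½ k_p (V_SG − |V_th|)² = (V_DD − V_SG)/R.
Let x = V_SG − 1.5. Then 113 x² + x − 4.74 = 0, giving x = 0.201 V (positive root), so V_SG = 1.7 V.
I_D = (V_DD − V_SG)/R = (6.24 − 1.7) / 43.2 = 0.105 mA.

V_SG = 1.70 V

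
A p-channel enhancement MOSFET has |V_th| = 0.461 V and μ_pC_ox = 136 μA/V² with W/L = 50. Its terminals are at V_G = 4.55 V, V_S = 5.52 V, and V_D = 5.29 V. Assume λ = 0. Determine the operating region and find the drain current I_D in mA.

Triode; I_D = 0.616 mA

V_SG = V_S − V_G = 5.52 − 4.55 = 0.97 V; V_SD = V_S − V_D = 5.52 − 5.29 = 0.23 V.
k_p = μ_pC_ox · (W/L) = 6.8 mA/V².
V_ov = V_SG − |V_th| = 0.97 − 0.461 = 0.509 V.
Since V_SD = 0.23 V < V_ov = 0.509 V, the device is in the triode region.
I_D = k_p [V_ov · V_SD − ½ V_SD²] = 6.8 × [0.509 × 0.23 − 0.5 × 0.23²] = 0.616 mA.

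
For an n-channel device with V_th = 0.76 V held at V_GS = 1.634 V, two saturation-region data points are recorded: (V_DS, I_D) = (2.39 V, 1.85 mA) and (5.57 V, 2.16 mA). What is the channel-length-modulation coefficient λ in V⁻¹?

With V_GS fixed, I_D ∝ (1 + λ V_DS) in saturation, so I_D2/I_D1 = (1 + λ V_DS2)/(1 + λ V_DS1).
2.16/1.85 = 1.168 = (1 + 5.57 λ)/(1 + 2.39 λ).
Solving: λ (I_D1 V_DS2 − I_D2 V_DS1) = I_D2 − I_D1, so λ = (2.16 − 1.85) / (1.85 × 5.57 − 2.16 × 2.39) = 0.31 / 5.14 = 0.0603 V⁻¹.

λ = 0.0603 V⁻¹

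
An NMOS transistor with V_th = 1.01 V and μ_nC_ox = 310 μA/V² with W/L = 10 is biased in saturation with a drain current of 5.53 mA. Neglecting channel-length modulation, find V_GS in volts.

V_GS = 2.90 V

k_n = μ_nC_ox · (W/L) = 3.1 mA/V².
In saturation I_D = ½ k_n (V_GS − V_th)², so V_GS − V_th = √(2 I_D / k_n) = √(2 × 5.53 / 3.1) = 1.89 V.
V_GS = 1.01 + 1.89 = 2.9 V.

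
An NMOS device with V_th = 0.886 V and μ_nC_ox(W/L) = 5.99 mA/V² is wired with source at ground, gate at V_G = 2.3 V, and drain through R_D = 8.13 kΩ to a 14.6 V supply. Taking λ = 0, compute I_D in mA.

V_GS = V_G = 2.3 V, so V_ov = 2.3 − 0.886 = 1.41 V.
Assume saturation: I_D = ½ k_n V_ov² = 0.5 × 5.99 × 1.41² = 5.99 mA, giving V_DS = V_DD − I_D R_D = 14.6 − 5.99 × 8.13 = -34.1 V.
But -34.1 V < V_ov = 1.41 V, so the device is actually in triode.
In triode I_D = k_n[V_ov V_DS − ½ V_DS²] and I_D = (V_DD − V_DS)/R_D. Equating: 24.3 V_DS² − 69.86 V_DS + 14.6 = 0, giving V_DS = 0.227 V (the root below V_ov).
I_D = (14.6 − 0.227) / 8.13 = 1.77 mA.

I_D = 1.77 mA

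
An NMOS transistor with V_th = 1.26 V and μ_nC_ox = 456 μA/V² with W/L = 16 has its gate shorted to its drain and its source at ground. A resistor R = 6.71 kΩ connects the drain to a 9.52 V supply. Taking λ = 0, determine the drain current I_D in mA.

I_D = 1.15 mA

With gate tied to drain, V_GS = V_DS ≥ V_GS − V_th, so the device is in saturation.
k_n = μ_nC_ox · (W/L) = 7.296 mA/V².
KCL at the drain: ½ k_n (V_GS − V_th)² = (V_DD − V_GS)/R.
Let x = V_GS − 1.26. Then 24.5 x² + x − 8.26 = 0, giving x = 0.561 V (positive root), so V_GS = 1.82 V.
I_D = (V_DD − V_GS)/R = (9.52 − 1.82) / 6.71 = 1.15 mA.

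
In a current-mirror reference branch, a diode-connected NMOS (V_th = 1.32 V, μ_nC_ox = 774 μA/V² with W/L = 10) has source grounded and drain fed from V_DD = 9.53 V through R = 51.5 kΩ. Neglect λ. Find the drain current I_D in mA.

I_D = 0.156 mA

With gate tied to drain, V_GS = V_DS ≥ V_GS − V_th, so the device is in saturation.
k_n = μ_nC_ox · (W/L) = 7.74 mA/V².
KCL at the drain: ½ k_n (V_GS − V_th)² = (V_DD − V_GS)/R.
Let x = V_GS − 1.32. Then 199 x² + x − 8.21 = 0, giving x = 0.2 V (positive root), so V_GS = 1.52 V.
I_D = (V_DD − V_GS)/R = (9.53 − 1.52) / 51.5 = 0.156 mA.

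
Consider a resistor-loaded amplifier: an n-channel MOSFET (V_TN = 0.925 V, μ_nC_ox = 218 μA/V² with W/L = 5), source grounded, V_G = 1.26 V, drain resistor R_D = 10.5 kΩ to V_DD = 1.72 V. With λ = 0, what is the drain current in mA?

I_D = 0.0612 mA

V_GS = V_G = 1.26 V, so V_ov = 1.26 − 0.925 = 0.335 V.
k_n = μ_nC_ox · (W/L) = 1.09 mA/V².
Assume saturation: I_D = ½ k_n V_ov² = 0.5 × 1.09 × 0.335² = 0.0612 mA, giving V_DS = V_DD − I_D R_D = 1.72 − 0.0612 × 10.5 = 1.08 V.
V_DS = 1.08 V ≥ V_ov = 0.335 V, confirming saturation.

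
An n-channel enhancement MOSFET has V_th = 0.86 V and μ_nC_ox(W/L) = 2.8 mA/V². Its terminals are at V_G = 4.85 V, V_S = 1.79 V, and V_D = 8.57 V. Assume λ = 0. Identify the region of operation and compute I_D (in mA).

Saturation; I_D = 6.78 mA

V_GS = V_G − V_S = 4.85 − 1.79 = 3.06 V; V_DS = V_D − V_S = 8.57 − 1.79 = 6.78 V.
V_ov = V_GS − V_th = 3.06 − 0.86 = 2.2 V.
Since V_DS = 6.78 V ≥ V_ov = 2.2 V, the device is in saturation.
I_D = ½ k_n V_ov² = 0.5 × 2.8 × 2.2² = 6.78 mA.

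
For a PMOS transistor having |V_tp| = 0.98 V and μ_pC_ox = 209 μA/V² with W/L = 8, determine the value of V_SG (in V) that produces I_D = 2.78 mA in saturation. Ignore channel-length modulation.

k_p = μ_pC_ox · (W/L) = 1.672 mA/V².
In saturation I_D = ½ k_p (V_SG − |V_tp|)², so V_SG − |V_tp| = √(2 I_D / k_p) = √(2 × 2.78 / 1.672) = 1.82 V.
V_SG = 0.98 + 1.82 = 2.8 V.

V_SG = 2.80 V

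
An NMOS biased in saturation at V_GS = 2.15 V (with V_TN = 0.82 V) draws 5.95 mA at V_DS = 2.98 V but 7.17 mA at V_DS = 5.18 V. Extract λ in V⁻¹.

With V_GS fixed, I_D ∝ (1 + λ V_DS) in saturation, so I_D2/I_D1 = (1 + λ V_DS2)/(1 + λ V_DS1).
7.17/5.95 = 1.205 = (1 + 5.18 λ)/(1 + 2.98 λ).
Solving: λ (I_D1 V_DS2 − I_D2 V_DS1) = I_D2 − I_D1, so λ = (7.17 − 5.95) / (5.95 × 5.18 − 7.17 × 2.98) = 1.22 / 9.45 = 0.129 V⁻¹.

λ = 0.129 V⁻¹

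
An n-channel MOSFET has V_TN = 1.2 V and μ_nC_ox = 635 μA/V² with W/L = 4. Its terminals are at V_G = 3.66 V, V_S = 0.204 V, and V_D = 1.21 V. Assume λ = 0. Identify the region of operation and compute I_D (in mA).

Triode; I_D = 4.48 mA

V_GS = V_G − V_S = 3.66 − 0.204 = 3.46 V; V_DS = V_D − V_S = 1.21 − 0.204 = 1.01 V.
k_n = μ_nC_ox · (W/L) = 2.54 mA/V².
V_ov = V_GS − V_TN = 3.46 − 1.2 = 2.26 V.
Since V_DS = 1.01 V < V_ov = 2.26 V, the device is in the triode region.
I_D = k_n [V_ov · V_DS − ½ V_DS²] = 2.54 × [2.26 × 1.01 − 0.5 × 1.01²] = 4.48 mA.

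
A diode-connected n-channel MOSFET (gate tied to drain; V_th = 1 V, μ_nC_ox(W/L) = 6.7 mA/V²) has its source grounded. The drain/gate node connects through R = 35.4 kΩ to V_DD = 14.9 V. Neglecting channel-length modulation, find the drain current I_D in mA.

I_D = 0.383 mA

With gate tied to drain, V_GS = V_DS ≥ V_GS − V_th, so the device is in saturation.
KCL at the drain: ½ k_n (V_GS − V_th)² = (V_DD − V_GS)/R.
Let x = V_GS − 1. Then 119 x² + x − 13.9 = 0, giving x = 0.338 V (positive root), so V_GS = 1.34 V.
I_D = (V_DD − V_GS)/R = (14.9 − 1.34) / 35.4 = 0.383 mA.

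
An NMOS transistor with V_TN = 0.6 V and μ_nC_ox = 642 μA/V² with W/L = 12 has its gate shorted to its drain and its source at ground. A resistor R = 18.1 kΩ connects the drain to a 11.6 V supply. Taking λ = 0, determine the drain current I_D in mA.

I_D = 0.586 mA

With gate tied to drain, V_GS = V_DS ≥ V_GS − V_TN, so the device is in saturation.
k_n = μ_nC_ox · (W/L) = 7.704 mA/V².
KCL at the drain: ½ k_n (V_GS − V_TN)² = (V_DD − V_GS)/R.
Let x = V_GS − 0.6. Then 69.7 x² + x − 11 = 0, giving x = 0.39 V (positive root), so V_GS = 0.99 V.
I_D = (V_DD − V_GS)/R = (11.6 − 0.99) / 18.1 = 0.586 mA.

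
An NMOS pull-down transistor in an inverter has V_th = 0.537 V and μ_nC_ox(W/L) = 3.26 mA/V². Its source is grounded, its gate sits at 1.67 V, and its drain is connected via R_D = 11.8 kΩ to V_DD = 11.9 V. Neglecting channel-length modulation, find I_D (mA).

V_GS = V_G = 1.67 V, so V_ov = 1.67 − 0.537 = 1.13 V.
Assume saturation: I_D = ½ k_n V_ov² = 0.5 × 3.26 × 1.13² = 2.09 mA, giving V_DS = V_DD − I_D R_D = 11.9 − 2.09 × 11.8 = -12.8 V.
But -12.8 V < V_ov = 1.13 V, so the device is actually in triode.
In triode I_D = k_n[V_ov V_DS − ½ V_DS²] and I_D = (V_DD − V_DS)/R_D. Equating: 19.2 V_DS² − 44.58 V_DS + 11.9 = 0, giving V_DS = 0.308 V (the root below V_ov).
I_D = (11.9 − 0.308) / 11.8 = 0.982 mA.

I_D = 0.982 mA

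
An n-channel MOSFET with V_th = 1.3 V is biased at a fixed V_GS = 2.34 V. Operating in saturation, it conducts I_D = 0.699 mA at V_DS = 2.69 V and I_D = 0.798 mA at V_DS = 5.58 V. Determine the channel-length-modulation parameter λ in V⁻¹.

λ = 0.0564 V⁻¹

With V_GS fixed, I_D ∝ (1 + λ V_DS) in saturation, so I_D2/I_D1 = (1 + λ V_DS2)/(1 + λ V_DS1).
0.798/0.699 = 1.142 = (1 + 5.58 λ)/(1 + 2.69 λ).
Solving: λ (I_D1 V_DS2 − I_D2 V_DS1) = I_D2 − I_D1, so λ = (0.798 − 0.699) / (0.699 × 5.58 − 0.798 × 2.69) = 0.099 / 1.75 = 0.0564 V⁻¹.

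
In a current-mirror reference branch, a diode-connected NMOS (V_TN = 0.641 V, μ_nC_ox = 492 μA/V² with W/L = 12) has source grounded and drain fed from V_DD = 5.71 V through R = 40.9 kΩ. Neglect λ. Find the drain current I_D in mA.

I_D = 0.119 mA

With gate tied to drain, V_GS = V_DS ≥ V_GS − V_TN, so the device is in saturation.
k_n = μ_nC_ox · (W/L) = 5.904 mA/V².
KCL at the drain: ½ k_n (V_GS − V_TN)² = (V_DD − V_GS)/R.
Let x = V_GS − 0.641. Then 121 x² + x − 5.069 = 0, giving x = 0.201 V (positive root), so V_GS = 0.842 V.
I_D = (V_DD − V_GS)/R = (5.71 − 0.842) / 40.9 = 0.119 mA.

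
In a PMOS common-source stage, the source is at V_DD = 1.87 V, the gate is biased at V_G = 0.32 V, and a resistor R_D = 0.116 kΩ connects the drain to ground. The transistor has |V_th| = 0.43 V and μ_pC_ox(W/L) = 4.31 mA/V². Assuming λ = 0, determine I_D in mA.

I_D = 2.70 mA

V_SG = V_DD − V_G = 1.87 − 0.32 = 1.55 V, so V_ov = 1.55 − 0.43 = 1.12 V.
Assume saturation: I_D = ½ k_p V_ov² = 0.5 × 4.31 × 1.12² = 2.7 mA, giving V_SD = V_DD − I_D R_D = 1.87 − 2.7 × 0.116 = 1.56 V.
V_SD = 1.56 V ≥ V_ov = 1.12 V, confirming saturation.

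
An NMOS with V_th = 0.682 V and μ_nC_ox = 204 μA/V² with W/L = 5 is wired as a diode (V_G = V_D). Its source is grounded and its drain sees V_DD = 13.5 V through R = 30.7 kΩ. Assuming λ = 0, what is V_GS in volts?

V_GS = 1.56 V

With gate tied to drain, V_GS = V_DS ≥ V_GS − V_th, so the device is in saturation.
k_n = μ_nC_ox · (W/L) = 1.02 mA/V².
KCL at the drain: ½ k_n (V_GS − V_th)² = (V_DD − V_GS)/R.
Let x = V_GS − 0.682. Then 15.7 x² + x − 12.82 = 0, giving x = 0.873 V (positive root), so V_GS = 1.56 V.
I_D = (V_DD − V_GS)/R = (13.5 − 1.56) / 30.7 = 0.389 mA.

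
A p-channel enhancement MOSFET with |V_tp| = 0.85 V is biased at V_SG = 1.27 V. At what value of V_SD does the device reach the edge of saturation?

The boundary between triode and saturation is V_SD = V_SG − |V_tp| = V_ov.
V_ov = 1.27 − 0.85 = 0.42 V.

V_SD,sat = 0.420 V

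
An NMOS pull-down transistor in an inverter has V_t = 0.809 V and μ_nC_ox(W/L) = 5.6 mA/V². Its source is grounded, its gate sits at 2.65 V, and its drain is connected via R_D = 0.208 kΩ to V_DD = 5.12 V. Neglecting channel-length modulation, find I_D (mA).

V_GS = V_G = 2.65 V, so V_ov = 2.65 − 0.809 = 1.84 V.
Assume saturation: I_D = ½ k_n V_ov² = 0.5 × 5.6 × 1.84² = 9.49 mA, giving V_DS = V_DD − I_D R_D = 5.12 − 9.49 × 0.208 = 3.15 V.
V_DS = 3.15 V ≥ V_ov = 1.84 V, confirming saturation.

I_D = 9.49 mA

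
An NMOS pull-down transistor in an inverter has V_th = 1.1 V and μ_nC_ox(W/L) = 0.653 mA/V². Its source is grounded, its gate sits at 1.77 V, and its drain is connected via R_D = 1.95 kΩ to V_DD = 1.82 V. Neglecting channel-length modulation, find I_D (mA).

I_D = 0.147 mA

V_GS = V_G = 1.77 V, so V_ov = 1.77 − 1.1 = 0.67 V.
Assume saturation: I_D = ½ k_n V_ov² = 0.5 × 0.653 × 0.67² = 0.147 mA, giving V_DS = V_DD − I_D R_D = 1.82 − 0.147 × 1.95 = 1.53 V.
V_DS = 1.53 V ≥ V_ov = 0.67 V, confirming saturation.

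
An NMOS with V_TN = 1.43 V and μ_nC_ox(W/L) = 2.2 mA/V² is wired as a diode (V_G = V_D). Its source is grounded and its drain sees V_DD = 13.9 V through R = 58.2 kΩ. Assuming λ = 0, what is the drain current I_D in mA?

With gate tied to drain, V_GS = V_DS ≥ V_GS − V_TN, so the device is in saturation.
KCL at the drain: ½ k_n (V_GS − V_TN)² = (V_DD − V_GS)/R.
Let x = V_GS − 1.43. Then 64 x² + x − 12.47 = 0, giving x = 0.434 V (positive root), so V_GS = 1.86 V.
I_D = (V_DD − V_GS)/R = (13.9 − 1.86) / 58.2 = 0.207 mA.

I_D = 0.207 mA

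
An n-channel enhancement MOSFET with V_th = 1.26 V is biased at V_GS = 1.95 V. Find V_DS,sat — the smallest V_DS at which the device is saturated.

The boundary between triode and saturation is V_DS = V_GS − V_th = V_ov.
V_ov = 1.95 − 1.26 = 0.69 V.

V_DS,sat = 0.690 V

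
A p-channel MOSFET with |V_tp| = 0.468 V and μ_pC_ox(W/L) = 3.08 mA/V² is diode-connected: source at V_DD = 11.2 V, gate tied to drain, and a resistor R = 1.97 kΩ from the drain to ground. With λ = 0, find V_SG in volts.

V_SG = 2.19 V

With gate tied to drain, V_SG = V_SD ≥ V_SG − |V_tp|, so the device is in saturation.
KCL at the drain: ½ k_p (V_SG − |V_tp|)² = (V_DD − V_SG)/R.
Let x = V_SG − 0.468. Then 3.03 x² + x − 10.73 = 0, giving x = 1.72 V (positive root), so V_SG = 2.19 V.
I_D = (V_DD − V_SG)/R = (11.2 − 2.19) / 1.97 = 4.57 mA.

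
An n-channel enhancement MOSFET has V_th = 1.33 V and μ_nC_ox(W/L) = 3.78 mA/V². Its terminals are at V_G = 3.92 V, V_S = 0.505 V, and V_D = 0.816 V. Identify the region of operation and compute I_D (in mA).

Triode; I_D = 2.27 mA

V_GS = V_G − V_S = 3.92 − 0.505 = 3.42 V; V_DS = V_D − V_S = 0.816 − 0.505 = 0.311 V.
V_ov = V_GS − V_th = 3.42 − 1.33 = 2.08 V.
Since V_DS = 0.311 V < V_ov = 2.08 V, the device is in the triode region.
I_D = k_n [V_ov · V_DS − ½ V_DS²] = 3.78 × [2.08 × 0.311 − 0.5 × 0.311²] = 2.27 mA.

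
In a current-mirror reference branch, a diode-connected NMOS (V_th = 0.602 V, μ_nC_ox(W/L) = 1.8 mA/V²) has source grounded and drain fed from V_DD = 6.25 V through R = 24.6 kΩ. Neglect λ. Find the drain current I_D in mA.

With gate tied to drain, V_GS = V_DS ≥ V_GS − V_th, so the device is in saturation.
KCL at the drain: ½ k_n (V_GS − V_th)² = (V_DD − V_GS)/R.
Let x = V_GS − 0.602. Then 22.1 x² + x − 5.648 = 0, giving x = 0.483 V (positive root), so V_GS = 1.08 V.
I_D = (V_DD − V_GS)/R = (6.25 − 1.08) / 24.6 = 0.21 mA.

I_D = 0.210 mA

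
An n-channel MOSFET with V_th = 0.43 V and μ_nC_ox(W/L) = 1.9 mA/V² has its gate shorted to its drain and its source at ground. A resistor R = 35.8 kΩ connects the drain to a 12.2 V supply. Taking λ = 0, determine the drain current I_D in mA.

With gate tied to drain, V_GS = V_DS ≥ V_GS − V_th, so the device is in saturation.
KCL at the drain: ½ k_n (V_GS − V_th)² = (V_DD − V_GS)/R.
Let x = V_GS − 0.43. Then 34 x² + x − 11.77 = 0, giving x = 0.574 V (positive root), so V_GS = 1 V.
I_D = (V_DD − V_GS)/R = (12.2 − 1) / 35.8 = 0.313 mA.

I_D = 0.313 mA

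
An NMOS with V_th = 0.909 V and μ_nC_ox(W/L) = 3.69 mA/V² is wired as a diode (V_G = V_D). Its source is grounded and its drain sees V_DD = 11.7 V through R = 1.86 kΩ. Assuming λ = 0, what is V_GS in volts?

V_GS = 2.54 V

With gate tied to drain, V_GS = V_DS ≥ V_GS − V_th, so the device is in saturation.
KCL at the drain: ½ k_n (V_GS − V_th)² = (V_DD − V_GS)/R.
Let x = V_GS − 0.909. Then 3.43 x² + x − 10.79 = 0, giving x = 1.63 V (positive root), so V_GS = 2.54 V.
I_D = (V_DD − V_GS)/R = (11.7 − 2.54) / 1.86 = 4.92 mA.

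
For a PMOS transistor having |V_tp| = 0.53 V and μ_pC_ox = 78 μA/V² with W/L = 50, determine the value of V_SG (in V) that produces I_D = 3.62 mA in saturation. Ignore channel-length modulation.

V_SG = 1.89 V

k_p = μ_pC_ox · (W/L) = 3.9 mA/V².
In saturation I_D = ½ k_p (V_SG − |V_tp|)², so V_SG − |V_tp| = √(2 I_D / k_p) = √(2 × 3.62 / 3.9) = 1.36 V.
V_SG = 0.53 + 1.36 = 1.89 V.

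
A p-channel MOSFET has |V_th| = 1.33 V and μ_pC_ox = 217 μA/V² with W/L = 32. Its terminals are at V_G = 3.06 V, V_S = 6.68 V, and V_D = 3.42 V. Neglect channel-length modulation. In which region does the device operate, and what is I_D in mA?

Saturation; I_D = 18.2 mA

V_SG = V_S − V_G = 6.68 − 3.06 = 3.62 V; V_SD = V_S − V_D = 6.68 − 3.42 = 3.26 V.
k_p = μ_pC_ox · (W/L) = 6.944 mA/V².
V_ov = V_SG − |V_th| = 3.62 − 1.33 = 2.29 V.
Since V_SD = 3.26 V ≥ V_ov = 2.29 V, the device is in saturation.
I_D = ½ k_p V_ov² = 0.5 × 6.944 × 2.29² = 18.2 mA.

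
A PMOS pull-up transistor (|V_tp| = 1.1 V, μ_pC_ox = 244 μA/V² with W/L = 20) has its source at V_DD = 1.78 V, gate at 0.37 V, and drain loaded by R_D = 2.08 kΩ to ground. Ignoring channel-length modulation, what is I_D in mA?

I_D = 0.234 mA

V_SG = V_DD − V_G = 1.78 − 0.37 = 1.41 V, so V_ov = 1.41 − 1.1 = 0.31 V.
k_p = μ_pC_ox · (W/L) = 4.88 mA/V².
Assume saturation: I_D = ½ k_p V_ov² = 0.5 × 4.88 × 0.31² = 0.234 mA, giving V_SD = V_DD − I_D R_D = 1.78 − 0.234 × 2.08 = 1.29 V.
V_SD = 1.29 V ≥ V_ov = 0.31 V, confirming saturation.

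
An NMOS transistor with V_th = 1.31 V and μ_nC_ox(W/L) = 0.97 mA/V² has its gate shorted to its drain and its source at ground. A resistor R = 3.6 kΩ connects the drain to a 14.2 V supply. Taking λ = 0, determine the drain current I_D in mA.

With gate tied to drain, V_GS = V_DS ≥ V_GS − V_th, so the device is in saturation.
KCL at the drain: ½ k_n (V_GS − V_th)² = (V_DD − V_GS)/R.
Let x = V_GS − 1.31. Then 1.75 x² + x − 12.89 = 0, giving x = 2.45 V (positive root), so V_GS = 3.76 V.
I_D = (V_DD − V_GS)/R = (14.2 − 3.76) / 3.6 = 2.9 mA.

I_D = 2.90 mA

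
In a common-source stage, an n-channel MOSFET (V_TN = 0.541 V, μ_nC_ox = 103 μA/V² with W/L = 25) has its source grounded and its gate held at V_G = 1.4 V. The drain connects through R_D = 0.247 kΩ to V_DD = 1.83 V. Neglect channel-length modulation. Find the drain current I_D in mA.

V_GS = V_G = 1.4 V, so V_ov = 1.4 − 0.541 = 0.859 V.
k_n = μ_nC_ox · (W/L) = 2.575 mA/V².
Assume saturation: I_D = ½ k_n V_ov² = 0.5 × 2.575 × 0.859² = 0.95 mA, giving V_DS = V_DD − I_D R_D = 1.83 − 0.95 × 0.247 = 1.6 V.
V_DS = 1.6 V ≥ V_ov = 0.859 V, confirming saturation.

I_D = 0.950 mA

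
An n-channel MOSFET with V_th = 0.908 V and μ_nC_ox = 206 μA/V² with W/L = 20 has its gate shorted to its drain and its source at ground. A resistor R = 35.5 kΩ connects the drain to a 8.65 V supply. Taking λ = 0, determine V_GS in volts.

With gate tied to drain, V_GS = V_DS ≥ V_GS − V_th, so the device is in saturation.
k_n = μ_nC_ox · (W/L) = 4.12 mA/V².
KCL at the drain: ½ k_n (V_GS − V_th)² = (V_DD − V_GS)/R.
Let x = V_GS − 0.908. Then 73.1 x² + x − 7.742 = 0, giving x = 0.319 V (positive root), so V_GS = 1.23 V.
I_D = (V_DD − V_GS)/R = (8.65 − 1.23) / 35.5 = 0.209 mA.

V_GS = 1.23 V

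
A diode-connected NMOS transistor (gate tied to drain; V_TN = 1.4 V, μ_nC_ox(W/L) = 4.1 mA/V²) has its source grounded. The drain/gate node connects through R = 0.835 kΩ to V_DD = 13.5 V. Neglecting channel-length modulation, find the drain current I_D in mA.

I_D = 11.6 mA

With gate tied to drain, V_GS = V_DS ≥ V_GS − V_TN, so the device is in saturation.
KCL at the drain: ½ k_n (V_GS − V_TN)² = (V_DD − V_GS)/R.
Let x = V_GS − 1.4. Then 1.71 x² + x − 12.1 = 0, giving x = 2.38 V (positive root), so V_GS = 3.78 V.
I_D = (V_DD − V_GS)/R = (13.5 − 3.78) / 0.835 = 11.6 mA.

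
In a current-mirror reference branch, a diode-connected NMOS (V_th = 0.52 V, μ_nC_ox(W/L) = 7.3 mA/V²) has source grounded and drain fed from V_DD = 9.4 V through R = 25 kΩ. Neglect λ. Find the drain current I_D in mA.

I_D = 0.343 mA

With gate tied to drain, V_GS = V_DS ≥ V_GS − V_th, so the device is in saturation.
KCL at the drain: ½ k_n (V_GS − V_th)² = (V_DD − V_GS)/R.
Let x = V_GS − 0.52. Then 91.2 x² + x − 8.88 = 0, giving x = 0.307 V (positive root), so V_GS = 0.827 V.
I_D = (V_DD − V_GS)/R = (9.4 − 0.827) / 25 = 0.343 mA.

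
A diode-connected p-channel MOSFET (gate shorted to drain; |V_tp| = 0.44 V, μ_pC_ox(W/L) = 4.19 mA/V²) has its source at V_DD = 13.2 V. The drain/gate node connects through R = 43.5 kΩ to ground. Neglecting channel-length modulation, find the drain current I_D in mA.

With gate tied to drain, V_SG = V_SD ≥ V_SG − |V_tp|, so the device is in saturation.
KCL at the drain: ½ k_p (V_SG − |V_tp|)² = (V_DD − V_SG)/R.
Let x = V_SG − 0.44. Then 91.1 x² + x − 12.76 = 0, giving x = 0.369 V (positive root), so V_SG = 0.809 V.
I_D = (V_DD − V_SG)/R = (13.2 − 0.809) / 43.5 = 0.285 mA.

I_D = 0.285 mA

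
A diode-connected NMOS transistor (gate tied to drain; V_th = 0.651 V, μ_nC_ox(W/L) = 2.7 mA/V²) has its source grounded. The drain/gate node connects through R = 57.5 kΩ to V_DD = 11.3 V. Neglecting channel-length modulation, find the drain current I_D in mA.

I_D = 0.179 mA

With gate tied to drain, V_GS = V_DS ≥ V_GS − V_th, so the device is in saturation.
KCL at the drain: ½ k_n (V_GS − V_th)² = (V_DD − V_GS)/R.
Let x = V_GS − 0.651. Then 77.6 x² + x − 10.65 = 0, giving x = 0.364 V (positive root), so V_GS = 1.01 V.
I_D = (V_DD − V_GS)/R = (11.3 − 1.01) / 57.5 = 0.179 mA.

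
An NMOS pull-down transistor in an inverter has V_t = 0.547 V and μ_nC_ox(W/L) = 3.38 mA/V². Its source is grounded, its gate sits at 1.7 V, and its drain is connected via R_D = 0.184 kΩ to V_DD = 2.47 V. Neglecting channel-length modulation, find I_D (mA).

V_GS = V_G = 1.7 V, so V_ov = 1.7 − 0.547 = 1.15 V.
Assume saturation: I_D = ½ k_n V_ov² = 0.5 × 3.38 × 1.15² = 2.25 mA, giving V_DS = V_DD − I_D R_D = 2.47 − 2.25 × 0.184 = 2.06 V.
V_DS = 2.06 V ≥ V_ov = 1.15 V, confirming saturation.

I_D = 2.25 mA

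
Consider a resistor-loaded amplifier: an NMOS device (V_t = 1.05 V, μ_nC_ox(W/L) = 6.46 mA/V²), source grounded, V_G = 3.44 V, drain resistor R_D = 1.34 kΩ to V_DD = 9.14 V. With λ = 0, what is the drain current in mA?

V_GS = V_G = 3.44 V, so V_ov = 3.44 − 1.05 = 2.39 V.
Assume saturation: I_D = ½ k_n V_ov² = 0.5 × 6.46 × 2.39² = 18.5 mA, giving V_DS = V_DD − I_D R_D = 9.14 − 18.5 × 1.34 = -15.6 V.
But -15.6 V < V_ov = 2.39 V, so the device is actually in triode.
In triode I_D = k_n[V_ov V_DS − ½ V_DS²] and I_D = (V_DD − V_DS)/R_D. Equating: 4.33 V_DS² − 21.69 V_DS + 9.14 = 0, giving V_DS = 0.464 V (the root below V_ov).
I_D = (9.14 − 0.464) / 1.34 = 6.47 mA.

I_D = 6.47 mA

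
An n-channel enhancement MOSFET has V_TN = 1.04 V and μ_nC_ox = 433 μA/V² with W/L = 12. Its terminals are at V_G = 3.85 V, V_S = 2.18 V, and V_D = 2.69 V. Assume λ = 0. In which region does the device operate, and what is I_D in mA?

V_GS = V_G − V_S = 3.85 − 2.18 = 1.67 V; V_DS = V_D − V_S = 2.69 − 2.18 = 0.51 V.
k_n = μ_nC_ox · (W/L) = 5.196 mA/V².
V_ov = V_GS − V_TN = 1.67 − 1.04 = 0.63 V.
Since V_DS = 0.51 V < V_ov = 0.63 V, the device is in the triode region.
I_D = k_n [V_ov · V_DS − ½ V_DS²] = 5.196 × [0.63 × 0.51 − 0.5 × 0.51²] = 0.994 mA.

Triode; I_D = 0.994 mA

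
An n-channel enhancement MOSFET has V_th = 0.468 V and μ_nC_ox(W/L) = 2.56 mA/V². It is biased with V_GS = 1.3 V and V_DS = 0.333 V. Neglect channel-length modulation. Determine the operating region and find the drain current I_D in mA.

V_ov = V_GS − V_th = 1.3 − 0.468 = 0.832 V.
Since V_DS = 0.333 V < V_ov = 0.832 V, the device is in the triode region.
I_D = k_n [V_ov · V_DS − ½ V_DS²] = 2.56 × [0.832 × 0.333 − 0.5 × 0.333²] = 0.567 mA.

Triode; I_D = 0.567 mA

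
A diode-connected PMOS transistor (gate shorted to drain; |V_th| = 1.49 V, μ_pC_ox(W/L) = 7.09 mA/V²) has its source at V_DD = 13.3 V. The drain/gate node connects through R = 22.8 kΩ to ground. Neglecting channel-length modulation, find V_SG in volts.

With gate tied to drain, V_SG = V_SD ≥ V_SG − |V_th|, so the device is in saturation.
KCL at the drain: ½ k_p (V_SG − |V_th|)² = (V_DD − V_SG)/R.
Let x = V_SG − 1.49. Then 80.8 x² + x − 11.81 = 0, giving x = 0.376 V (positive root), so V_SG = 1.87 V.
I_D = (V_DD − V_SG)/R = (13.3 − 1.87) / 22.8 = 0.501 mA.

V_SG = 1.87 V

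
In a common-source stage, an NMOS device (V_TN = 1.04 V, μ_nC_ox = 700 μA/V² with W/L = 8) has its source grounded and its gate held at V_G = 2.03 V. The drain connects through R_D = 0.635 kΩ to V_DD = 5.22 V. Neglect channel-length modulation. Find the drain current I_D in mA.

I_D = 2.74 mA

V_GS = V_G = 2.03 V, so V_ov = 2.03 − 1.04 = 0.99 V.
k_n = μ_nC_ox · (W/L) = 5.6 mA/V².
Assume saturation: I_D = ½ k_n V_ov² = 0.5 × 5.6 × 0.99² = 2.74 mA, giving V_DS = V_DD − I_D R_D = 5.22 − 2.74 × 0.635 = 3.48 V.
V_DS = 3.48 V ≥ V_ov = 0.99 V, confirming saturation.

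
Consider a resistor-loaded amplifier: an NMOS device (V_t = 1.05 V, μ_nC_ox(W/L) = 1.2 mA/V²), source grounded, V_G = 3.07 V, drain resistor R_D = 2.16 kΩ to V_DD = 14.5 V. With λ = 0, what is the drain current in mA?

V_GS = V_G = 3.07 V, so V_ov = 3.07 − 1.05 = 2.02 V.
Assume saturation: I_D = ½ k_n V_ov² = 0.5 × 1.2 × 2.02² = 2.45 mA, giving V_DS = V_DD − I_D R_D = 14.5 − 2.45 × 2.16 = 9.21 V.
V_DS = 9.21 V ≥ V_ov = 2.02 V, confirming saturation.

I_D = 2.45 mA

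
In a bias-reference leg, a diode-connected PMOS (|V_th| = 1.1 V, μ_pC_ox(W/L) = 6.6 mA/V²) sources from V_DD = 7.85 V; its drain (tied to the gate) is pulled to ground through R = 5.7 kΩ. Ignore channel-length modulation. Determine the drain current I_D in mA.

With gate tied to drain, V_SG = V_SD ≥ V_SG − |V_th|, so the device is in saturation.
KCL at the drain: ½ k_p (V_SG − |V_th|)² = (V_DD − V_SG)/R.
Let x = V_SG − 1.1. Then 18.8 x² + x − 6.75 = 0, giving x = 0.573 V (positive root), so V_SG = 1.67 V.
I_D = (V_DD − V_SG)/R = (7.85 − 1.67) / 5.7 = 1.08 mA.

I_D = 1.08 mA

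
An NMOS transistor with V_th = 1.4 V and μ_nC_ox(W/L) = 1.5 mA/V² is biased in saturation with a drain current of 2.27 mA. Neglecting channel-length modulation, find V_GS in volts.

V_GS = 3.14 V

In saturation I_D = ½ k_n (V_GS − V_th)², so V_GS − V_th = √(2 I_D / k_n) = √(2 × 2.27 / 1.5) = 1.74 V.
V_GS = 1.4 + 1.74 = 3.14 V.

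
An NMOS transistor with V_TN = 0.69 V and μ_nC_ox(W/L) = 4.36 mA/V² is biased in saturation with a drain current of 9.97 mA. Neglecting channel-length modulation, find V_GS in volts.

In saturation I_D = ½ k_n (V_GS − V_TN)², so V_GS − V_TN = √(2 I_D / k_n) = √(2 × 9.97 / 4.36) = 2.14 V.
V_GS = 0.69 + 2.14 = 2.83 V.

V_GS = 2.83 V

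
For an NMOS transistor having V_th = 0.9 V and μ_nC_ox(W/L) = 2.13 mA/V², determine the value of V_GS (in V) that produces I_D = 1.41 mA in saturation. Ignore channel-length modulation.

V_GS = 2.05 V

In saturation I_D = ½ k_n (V_GS − V_th)², so V_GS − V_th = √(2 I_D / k_n) = √(2 × 1.41 / 2.13) = 1.15 V.
V_GS = 0.9 + 1.15 = 2.05 V.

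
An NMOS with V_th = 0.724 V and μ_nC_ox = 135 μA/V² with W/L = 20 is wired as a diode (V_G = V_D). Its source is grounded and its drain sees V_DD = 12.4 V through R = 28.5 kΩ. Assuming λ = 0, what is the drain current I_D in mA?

I_D = 0.391 mA

With gate tied to drain, V_GS = V_DS ≥ V_GS − V_th, so the device is in saturation.
k_n = μ_nC_ox · (W/L) = 2.7 mA/V².
KCL at the drain: ½ k_n (V_GS − V_th)² = (V_DD − V_GS)/R.
Let x = V_GS − 0.724. Then 38.5 x² + x − 11.68 = 0, giving x = 0.538 V (positive root), so V_GS = 1.26 V.
I_D = (V_DD − V_GS)/R = (12.4 − 1.26) / 28.5 = 0.391 mA.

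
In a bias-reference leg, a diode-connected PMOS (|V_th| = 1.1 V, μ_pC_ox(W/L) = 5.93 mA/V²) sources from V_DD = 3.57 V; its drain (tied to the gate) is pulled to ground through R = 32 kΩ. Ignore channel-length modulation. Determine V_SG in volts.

V_SG = 1.26 V

With gate tied to drain, V_SG = V_SD ≥ V_SG − |V_th|, so the device is in saturation.
KCL at the drain: ½ k_p (V_SG − |V_th|)² = (V_DD − V_SG)/R.
Let x = V_SG − 1.1. Then 94.9 x² + x − 2.47 = 0, giving x = 0.156 V (positive root), so V_SG = 1.26 V.
I_D = (V_DD − V_SG)/R = (3.57 − 1.26) / 32 = 0.0723 mA.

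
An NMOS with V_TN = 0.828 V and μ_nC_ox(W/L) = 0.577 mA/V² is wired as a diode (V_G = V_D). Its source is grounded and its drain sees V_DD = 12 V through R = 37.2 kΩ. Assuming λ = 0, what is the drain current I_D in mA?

With gate tied to drain, V_GS = V_DS ≥ V_GS − V_TN, so the device is in saturation.
KCL at the drain: ½ k_n (V_GS − V_TN)² = (V_DD − V_GS)/R.
Let x = V_GS − 0.828. Then 10.7 x² + x − 11.17 = 0, giving x = 0.975 V (positive root), so V_GS = 1.8 V.
I_D = (V_DD − V_GS)/R = (12 − 1.8) / 37.2 = 0.274 mA.

I_D = 0.274 mA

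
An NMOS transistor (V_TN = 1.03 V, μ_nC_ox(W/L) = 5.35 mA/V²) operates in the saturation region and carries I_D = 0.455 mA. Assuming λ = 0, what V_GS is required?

V_GS = 1.44 V

In saturation I_D = ½ k_n (V_GS − V_TN)², so V_GS − V_TN = √(2 I_D / k_n) = √(2 × 0.455 / 5.35) = 0.412 V.
V_GS = 1.03 + 0.412 = 1.44 V.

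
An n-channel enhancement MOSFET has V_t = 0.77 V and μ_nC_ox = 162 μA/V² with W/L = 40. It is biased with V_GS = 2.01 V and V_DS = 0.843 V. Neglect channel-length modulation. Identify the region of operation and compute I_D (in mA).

Triode; I_D = 4.47 mA

k_n = μ_nC_ox · (W/L) = 6.48 mA/V².
V_ov = V_GS − V_t = 2.01 − 0.77 = 1.24 V.
Since V_DS = 0.843 V < V_ov = 1.24 V, the device is in the triode region.
I_D = k_n [V_ov · V_DS − ½ V_DS²] = 6.48 × [1.24 × 0.843 − 0.5 × 0.843²] = 4.47 mA.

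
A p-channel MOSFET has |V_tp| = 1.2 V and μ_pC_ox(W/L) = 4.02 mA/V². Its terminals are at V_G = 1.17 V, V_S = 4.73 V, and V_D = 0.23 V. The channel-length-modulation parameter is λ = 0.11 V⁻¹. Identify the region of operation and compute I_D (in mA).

Saturation; I_D = 16.7 mA

V_SG = V_S − V_G = 4.73 − 1.17 = 3.56 V; V_SD = V_S − V_D = 4.73 − 0.23 = 4.5 V.
V_ov = V_SG − |V_tp| = 3.56 − 1.2 = 2.36 V.
Since V_SD = 4.5 V ≥ V_ov = 2.36 V, the device is in saturation.
I_D = ½ k_p V_ov² (1 + λ V_SD) = 0.5 × 4.02 × 2.36² × (1 + 0.11 × 4.5) = 16.7 mA.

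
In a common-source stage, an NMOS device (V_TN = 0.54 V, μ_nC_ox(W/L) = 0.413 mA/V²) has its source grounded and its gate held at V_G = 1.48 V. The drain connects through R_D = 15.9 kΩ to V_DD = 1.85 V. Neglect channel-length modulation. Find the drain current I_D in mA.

V_GS = V_G = 1.48 V, so V_ov = 1.48 − 0.54 = 0.94 V.
Assume saturation: I_D = ½ k_n V_ov² = 0.5 × 0.413 × 0.94² = 0.182 mA, giving V_DS = V_DD − I_D R_D = 1.85 − 0.182 × 15.9 = -1.05 V.
But -1.05 V < V_ov = 0.94 V, so the device is actually in triode.
In triode I_D = k_n[V_ov V_DS − ½ V_DS²] and I_D = (V_DD − V_DS)/R_D. Equating: 3.28 V_DS² − 7.173 V_DS + 1.85 = 0, giving V_DS = 0.299 V (the root below V_ov).
I_D = (1.85 − 0.299) / 15.9 = 0.0976 mA.

I_D = 0.0976 mA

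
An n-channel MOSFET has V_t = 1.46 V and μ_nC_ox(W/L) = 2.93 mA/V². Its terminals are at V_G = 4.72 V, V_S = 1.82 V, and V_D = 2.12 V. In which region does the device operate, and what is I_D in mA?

V_GS = V_G − V_S = 4.72 − 1.82 = 2.9 V; V_DS = V_D − V_S = 2.12 − 1.82 = 0.3 V.
V_ov = V_GS − V_t = 2.9 − 1.46 = 1.44 V.
Since V_DS = 0.3 V < V_ov = 1.44 V, the device is in the triode region.
I_D = k_n [V_ov · V_DS − ½ V_DS²] = 2.93 × [1.44 × 0.3 − 0.5 × 0.3²] = 1.13 mA.

Triode; I_D = 1.13 mA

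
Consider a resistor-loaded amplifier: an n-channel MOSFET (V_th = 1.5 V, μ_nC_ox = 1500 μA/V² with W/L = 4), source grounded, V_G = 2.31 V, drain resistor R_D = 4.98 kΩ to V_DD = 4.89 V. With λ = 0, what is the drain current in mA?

V_GS = V_G = 2.31 V, so V_ov = 2.31 − 1.5 = 0.81 V.
k_n = μ_nC_ox · (W/L) = 6 mA/V².
Assume saturation: I_D = ½ k_n V_ov² = 0.5 × 6 × 0.81² = 1.97 mA, giving V_DS = V_DD − I_D R_D = 4.89 − 1.97 × 4.98 = -4.91 V.
But -4.91 V < V_ov = 0.81 V, so the device is actually in triode.
In triode I_D = k_n[V_ov V_DS − ½ V_DS²] and I_D = (V_DD − V_DS)/R_D. Equating: 14.9 V_DS² − 25.2 V_DS + 4.89 = 0, giving V_DS = 0.224 V (the root below V_ov).
I_D = (4.89 − 0.224) / 4.98 = 0.937 mA.

I_D = 0.937 mA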